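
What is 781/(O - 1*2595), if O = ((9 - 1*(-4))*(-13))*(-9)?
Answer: -781/1074 ≈ -0.72719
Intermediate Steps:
O = 1521 (O = ((9 + 4)*(-13))*(-9) = (13*(-13))*(-9) = -169*(-9) = 1521)
781/(O - 1*2595) = 781/(1521 - 1*2595) = 781/(1521 - 2595) = 781/(-1074) = 781*(-1/1074) = -781/1074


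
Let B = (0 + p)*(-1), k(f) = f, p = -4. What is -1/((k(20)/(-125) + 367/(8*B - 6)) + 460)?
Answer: -650/308071 ≈ -0.0021099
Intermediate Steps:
B = 4 (B = (0 - 4)*(-1) = -4*(-1) = 4)
-1/((k(20)/(-125) + 367/(8*B - 6)) + 460) = -1/((20/(-125) + 367/(8*4 - 6)) + 460) = -1/((20*(-1/125) + 367/(32 - 6)) + 460) = -1/((-4/25 + 367/26) + 460) = -1/(9071/650 + 460) = -1/308071/650 = -1*650/308071 = -650/308071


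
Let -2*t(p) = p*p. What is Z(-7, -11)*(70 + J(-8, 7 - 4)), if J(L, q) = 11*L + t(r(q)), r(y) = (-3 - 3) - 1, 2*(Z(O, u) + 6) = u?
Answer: 1955/4 ≈ 488.75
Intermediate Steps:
Z(O, u) = -6 + u/2
r(y) = -7 (r(y) = -6 - 1 = -7)
t(p) = -p²/2 (t(p) = -p*p/2 = -p²/2)
J(L, q) = -49/2 + 11*L (J(L, q) = 11*L - ½*(-7)² = 11*L - ½*49 = 11*L - 49/2 = -49/2 + 11*L)
Z(-7, -11)*(70 + J(-8, 7 - 4)) = (-6 + (½)*(-11))*(70 + (-49/2 + 11*(-8))) = (-6 - 11/2)*(70 + (-49/2 - 88)) = -23*(70 - 225/2)/2 = -23/2*(-85/2) = 1955/4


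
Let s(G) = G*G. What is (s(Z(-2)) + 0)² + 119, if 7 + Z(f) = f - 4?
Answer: 28680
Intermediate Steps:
Z(f) = -11 + f (Z(f) = -7 + (f - 4) = -7 + (-4 + f) = -11 + f)
s(G) = G²
(s(Z(-2)) + 0)² + 119 = ((-11 - 2)² + 0)² + 119 = ((-13)² + 0)² + 119 = (169 + 0)² + 119 = 169² + 119 = 28561 + 119 = 28680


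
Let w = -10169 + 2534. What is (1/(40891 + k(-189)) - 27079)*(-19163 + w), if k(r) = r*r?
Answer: 27797248473453/38306 ≈ 7.2566e+8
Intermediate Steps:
k(r) = r**2
w = -7635
(1/(40891 + k(-189)) - 27079)*(-19163 + w) = (1/(40891 + (-189)**2) - 27079)*(-19163 - 7635) = (1/(40891 + 35721) - 27079)*(-26798) = (1/76612 - 27079)*(-26798) = -2074576347/76612*(-26798) = 27797248473453/38306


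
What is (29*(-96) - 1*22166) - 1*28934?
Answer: -53884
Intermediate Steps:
(29*(-96) - 1*22166) - 1*28934 = (-2784 - 22166) - 28934 = -24950 - 28934 = -53884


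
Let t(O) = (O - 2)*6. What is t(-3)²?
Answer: 900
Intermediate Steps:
t(O) = -12 + 6*O (t(O) = (-2 + O)*6 = -12 + 6*O)
t(-3)² = (-12 + 6*(-3))² = (-12 - 18)² = (-30)² = 900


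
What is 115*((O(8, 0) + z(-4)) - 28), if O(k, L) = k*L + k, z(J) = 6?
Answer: -1610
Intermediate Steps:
O(k, L) = k + L*k (O(k, L) = L*k + k = k + L*k)
115*((O(8, 0) + z(-4)) - 28) = 115*((8*(1 + 0) + 6) - 28) = 115*((8*1 + 6) - 28) = 115*((8 + 6) - 28) = 115*(14 - 28) = 115*(-14) = -1610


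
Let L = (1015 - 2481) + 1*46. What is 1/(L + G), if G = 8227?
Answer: 1/6807 ≈ 0.00014691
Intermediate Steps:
L = -1420 (L = -1466 + 46 = -1420)
1/(L + G) = 1/(-1420 + 8227) = 1/6807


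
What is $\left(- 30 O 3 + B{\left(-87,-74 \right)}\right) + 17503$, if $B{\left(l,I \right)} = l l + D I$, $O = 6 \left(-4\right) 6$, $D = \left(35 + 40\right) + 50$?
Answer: $28782$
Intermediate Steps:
$D = 125$ ($D = 75 + 50 = 125$)
$O = -144$ ($O = \left(-24\right) 6 = -144$)
$B{\left(l,I \right)} = l^{2} + 125 I$ ($B{\left(l,I \right)} = l l + 125 I = l^{2} + 125 I$)
$\left(- 30 O 3 + B{\left(-87,-74 \right)}\right) + 17503 = \left(\left(-30\right) \left(-144\right) 3 + \left(\left(-87\right)^{2} + 125 \left(-74\right)\right)\right) + 17503 = \left(4320 \cdot 3 + \left(7569 - 9250\right)\right) + 17503 = \left(12960 - 1681\right) + 17503 = 11279 + 17503 = 28782$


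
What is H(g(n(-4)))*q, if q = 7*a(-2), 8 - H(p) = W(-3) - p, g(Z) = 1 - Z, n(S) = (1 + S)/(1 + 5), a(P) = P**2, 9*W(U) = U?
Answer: 826/3 ≈ 275.33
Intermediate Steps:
W(U) = U/9
n(S) = 1/6 + S/6 (n(S) = (1 + S)/6 = (1 + S)*(1/6) = 1/6 + S/6)
H(p) = 25/3 + p (H(p) = 8 - ((1/9)*(-3) - p) = 8 - (-1/3 - p) = 8 + (1/3 + p) = 25/3 + p)
q = 28 (q = 7*(-2)**2 = 7*4 = 28)
H(g(n(-4)))*q = (25/3 + (1 - (1/6 + (1/6)*(-4))))*28 = (25/3 + (1 - (1/6 - 2/3)))*28 = (25/3 + (1 - 1*(-1/2)))*28 = (25/3 + (1 + 1/2))*28 = (25/3 + 3/2)*28 = (59/6)*28 = 826/3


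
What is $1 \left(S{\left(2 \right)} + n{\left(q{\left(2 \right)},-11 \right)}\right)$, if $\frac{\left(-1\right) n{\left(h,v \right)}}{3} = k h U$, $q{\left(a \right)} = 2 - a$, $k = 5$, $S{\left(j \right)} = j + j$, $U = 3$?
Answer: $4$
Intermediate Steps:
$S{\left(j \right)} = 2 j$
$n{\left(h,v \right)} = - 45 h$ ($n{\left(h,v \right)} = - 3 \cdot 5 h 3 = - 3 \cdot 15 h = - 45 h$)
$1 \left(S{\left(2 \right)} + n{\left(q{\left(2 \right)},-11 \right)}\right) = 1 \left(2 \cdot 2 - 45 \left(2 - 2\right)\right) = 1 \left(4 - 45 \left(2 - 2\right)\right) = 1 \left(4 - 0\right) = 1 \left(4 + 0\right) = 1 \cdot 4 = 4$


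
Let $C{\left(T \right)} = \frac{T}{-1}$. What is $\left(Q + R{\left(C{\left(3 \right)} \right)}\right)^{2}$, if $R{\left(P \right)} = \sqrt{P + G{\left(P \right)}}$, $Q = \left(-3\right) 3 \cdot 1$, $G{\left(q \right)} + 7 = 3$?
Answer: $\left(9 - i \sqrt{7}\right)^{2} \approx 74.0 - 47.624 i$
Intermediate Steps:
$G{\left(q \right)} = -4$ ($G{\left(q \right)} = -7 + 3 = -4$)
$C{\left(T \right)} = - T$ ($C{\left(T \right)} = T \left(-1\right) = - T$)
$Q = -9$ ($Q = \left(-9\right) 1 = -9$)
$R{\left(P \right)} = \sqrt{-4 + P}$ ($R{\left(P \right)} = \sqrt{P - 4} = \sqrt{-4 + P}$)
$\left(Q + R{\left(C{\left(3 \right)} \right)}\right)^{2} = \left(-9 + \sqrt{-4 - 3}\right)^{2} = \left(-9 + \sqrt{-7}\right)^{2} = \left(-9 + i \sqrt{7}\right)^{2}$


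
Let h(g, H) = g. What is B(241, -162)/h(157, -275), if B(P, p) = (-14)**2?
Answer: 196/157 ≈ 1.2484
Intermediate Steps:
B(P, p) = 196
B(241, -162)/h(157, -275) = 196/157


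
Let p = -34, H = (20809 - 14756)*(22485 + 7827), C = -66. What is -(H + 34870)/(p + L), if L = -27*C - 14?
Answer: -91756703/867 ≈ -1.0583e+5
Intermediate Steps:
H = 183478536 (H = 6053*30312 = 183478536)
L = 1768 (L = -27*(-66) - 14 = 1782 - 14 = 1768)
-(H + 34870)/(p + L) = -(183478536 + 34870)/(-34 + 1768) = -183513406/1734 = -1*91756703/867 = -91756703/867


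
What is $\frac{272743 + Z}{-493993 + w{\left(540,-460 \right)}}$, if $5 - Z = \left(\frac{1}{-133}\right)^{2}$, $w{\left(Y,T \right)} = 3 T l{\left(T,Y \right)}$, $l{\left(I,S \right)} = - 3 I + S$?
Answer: $- \frac{117674131}{1356268697} \approx -0.086763$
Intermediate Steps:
$l{\left(I,S \right)} = S - 3 I$
$w{\left(Y,T \right)} = 3 T \left(Y - 3 T\right)$
$Z = \frac{88444}{17689}$ ($Z = 5 - \left(\frac{1}{-133}\right)^{2} = 5 - \left(- \frac{1}{133}\right)^{2} = 5 - \frac{1}{17689} = \frac{88444}{17689} \approx 4.9999$)
$\frac{272743 + Z}{-493993 + w{\left(540,-460 \right)}} = \frac{272743 + \frac{88444}{17689}}{-493993 + 3 \left(-460\right) \left(540 - -1380\right)} = \frac{4824639371}{17689 \left(-493993 + 3 \left(-460\right) \left(540 + 1380\right)\right)} = \frac{4824639371}{17689 \left(-493993 + 3 \left(-460\right) 1920\right)} = \frac{4824639371}{17689 \left(-493993 - 2649600\right)} = \frac{4824639371}{17689 \left(-3143593\right)} = \frac{4824639371}{17689} \left(- \frac{1}{3143593}\right) = - \frac{117674131}{1356268697}$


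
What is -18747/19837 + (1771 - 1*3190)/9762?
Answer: -70385639/64549598 ≈ -1.0904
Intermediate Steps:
-18747/19837 + (1771 - 1*3190)/9762 = -18747*1/19837 + (1771 - 3190)*(1/9762) = -18747/19837 - 1419*1/9762 = -18747/19837 - 473/3254 = -70385639/64549598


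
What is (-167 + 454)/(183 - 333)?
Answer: -287/150 ≈ -1.9133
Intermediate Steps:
(-167 + 454)/(183 - 333) = 287/(-150) = 287*(-1/150) = -287/150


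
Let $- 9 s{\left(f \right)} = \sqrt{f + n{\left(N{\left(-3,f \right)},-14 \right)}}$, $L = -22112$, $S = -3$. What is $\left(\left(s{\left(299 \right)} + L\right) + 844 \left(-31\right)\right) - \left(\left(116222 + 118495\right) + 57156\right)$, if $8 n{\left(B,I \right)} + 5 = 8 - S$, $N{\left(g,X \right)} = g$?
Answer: $-340149 - \frac{\sqrt{1199}}{18} \approx -3.4015 \cdot 10^{5}$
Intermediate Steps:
$n{\left(B,I \right)} = \frac{3}{4}$ ($n{\left(B,I \right)} = - \frac{5}{8} + \frac{8 - -3}{8} = - \frac{5}{8} + \frac{8 + 3}{8} = - \frac{5}{8} + \frac{1}{8} \cdot 11 = - \frac{5}{8} + \frac{11}{8} = \frac{3}{4}$)
$s{\left(f \right)} = - \frac{\sqrt{\frac{3}{4} + f}}{9}$ ($s{\left(f \right)} = - \frac{\sqrt{f + \frac{3}{4}}}{9} = - \frac{\sqrt{\frac{3}{4} + f}}{9}$)
$\left(\left(s{\left(299 \right)} + L\right) + 844 \left(-31\right)\right) - \left(\left(116222 + 118495\right) + 57156\right) = \left(\left(- \frac{\sqrt{3 + 4 \cdot 299}}{18} - 22112\right) + 844 \left(-31\right)\right) - \left(\left(116222 + 118495\right) + 57156\right) = \left(\left(- \frac{\sqrt{3 + 1196}}{18} - 22112\right) - 26164\right) - \left(234717 + 57156\right) = \left(\left(- \frac{\sqrt{1199}}{18} - 22112\right) - 26164\right) - 291873 = \left(\left(-22112 - \frac{\sqrt{1199}}{18}\right) - 26164\right) - 291873 = \left(-48276 - \frac{\sqrt{1199}}{18}\right) - 291873 = -340149 - \frac{\sqrt{1199}}{18}$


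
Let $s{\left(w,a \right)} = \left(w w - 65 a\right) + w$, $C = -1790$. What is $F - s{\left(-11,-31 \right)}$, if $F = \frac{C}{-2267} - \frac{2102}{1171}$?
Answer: $- \frac{5643815269}{2654657} \approx -2126.0$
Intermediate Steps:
$s{\left(w,a \right)} = w + w^{2} - 65 a$ ($s{\left(w,a \right)} = \left(w^{2} - 65 a\right) + w = w + w^{2} - 65 a$)
$F = - \frac{2669144}{2654657}$ ($F = - \frac{1790}{-2267} - \frac{2102}{1171} = \left(-1790\right) \left(- \frac{1}{2267}\right) - \frac{2102}{1171} = \frac{1790}{2267} - \frac{2102}{1171} = - \frac{2669144}{2654657} \approx -1.0055$)
$F - s{\left(-11,-31 \right)} = - \frac{2669144}{2654657} - \left(-11 + \left(-11\right)^{2} - -2015\right) = - \frac{2669144}{2654657} - \left(-11 + 121 + 2015\right) = - \frac{2669144}{2654657} - 2125 = - \frac{5643815269}{2654657}$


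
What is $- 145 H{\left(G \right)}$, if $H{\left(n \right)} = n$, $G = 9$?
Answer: $-1305$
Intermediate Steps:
$- 145 H{\left(G \right)} = \left(-145\right) 9 = -1305$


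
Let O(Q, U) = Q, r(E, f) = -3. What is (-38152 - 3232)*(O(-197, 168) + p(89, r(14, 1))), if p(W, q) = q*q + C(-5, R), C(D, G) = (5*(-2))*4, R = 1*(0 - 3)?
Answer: 9435552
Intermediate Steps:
R = -3 (R = 1*(-3) = -3)
C(D, G) = -40 (C(D, G) = -10*4 = -40)
p(W, q) = -40 + q**2 (p(W, q) = q*q - 40 = q**2 - 40 = -40 + q**2)
(-38152 - 3232)*(O(-197, 168) + p(89, r(14, 1))) = (-38152 - 3232)*(-197 + (-40 + (-3)**2)) = -41384*(-197 + (-40 + 9)) = -41384*(-197 - 31) = -41384*(-228) = 9435552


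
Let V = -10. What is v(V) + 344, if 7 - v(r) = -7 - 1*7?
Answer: 365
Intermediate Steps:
v(r) = 21 (v(r) = 7 - (-7 - 1*7) = 7 - (-7 - 7) = 7 - 1*(-14) = 7 + 14 = 21)
v(V) + 344 = 21 + 344 = 365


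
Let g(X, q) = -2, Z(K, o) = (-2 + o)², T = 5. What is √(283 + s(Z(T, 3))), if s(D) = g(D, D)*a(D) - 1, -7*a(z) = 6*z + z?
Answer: 2*√71 ≈ 16.852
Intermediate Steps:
a(z) = -z (a(z) = -(6*z + z)/7 = -z)
s(D) = -1 + 2*D (s(D) = -(-2)*D - 1 = 2*D - 1 = -1 + 2*D)
√(283 + s(Z(T, 3))) = √(283 + (-1 + 2*(-2 + 3)²)) = √(283 + (-1 + 2*1²)) = √(283 + (-1 + 2*1)) = √(283 + (-1 + 2)) = √(283 + 1) = √284 = 2*√71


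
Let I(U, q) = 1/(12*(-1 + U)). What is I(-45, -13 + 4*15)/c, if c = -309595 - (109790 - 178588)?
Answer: 1/132919944 ≈ 7.5233e-9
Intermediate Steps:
c = -240797 (c = -309595 - 1*(-68798) = -309595 + 68798 = -240797)
I(U, q) = 1/(-12 + 12*U)
I(-45, -13 + 4*15)/c = (1/(12*(-1 - 45)))/(-240797) = ((1/12)/(-46))*(-1/240797) = ((1/12)*(-1/46))*(-1/240797) = -1/552*(-1/240797) = 1/132919944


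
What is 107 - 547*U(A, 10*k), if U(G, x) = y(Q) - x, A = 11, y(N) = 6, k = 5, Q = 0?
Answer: 24175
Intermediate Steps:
U(G, x) = 6 - x
107 - 547*U(A, 10*k) = 107 - 547*(6 - 10*5) = 107 - 547*(6 - 1*50) = 107 - 547*(6 - 50) = 107 - 547*(-44) = 107 + 24068 = 24175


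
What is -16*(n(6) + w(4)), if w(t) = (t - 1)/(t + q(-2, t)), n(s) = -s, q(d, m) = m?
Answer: 90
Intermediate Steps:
w(t) = (-1 + t)/(2*t) (w(t) = (t - 1)/(t + t) = (-1 + t)/((2*t)) = (-1 + t)*(1/(2*t)) = (-1 + t)/(2*t))
-16*(n(6) + w(4)) = -16*(-1*6 + (1/2)*(-1 + 4)/4) = -16*(-6 + (1/2)*(1/4)*3) = -16*(-6 + 3/8) = -16*(-45/8) = 90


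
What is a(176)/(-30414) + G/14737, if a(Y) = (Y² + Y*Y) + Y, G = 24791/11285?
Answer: -139615812139/68352195495 ≈ -2.0426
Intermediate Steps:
G = 24791/11285 (G = 24791*(1/11285) = 24791/11285 ≈ 2.1968)
a(Y) = Y + 2*Y² (a(Y) = (Y² + Y²) + Y = 2*Y² + Y = Y + 2*Y²)
a(176)/(-30414) + G/14737 = (176*(1 + 2*176))/(-30414) + (24791/11285)/14737 = (176*(1 + 352))*(-1/30414) + (24791/11285)*(1/14737) = (176*353)*(-1/30414) + 24791/166307045 = 62128*(-1/30414) + 24791/166307045 = -31064/15207 + 24791/166307045 = -139615812139/68352195495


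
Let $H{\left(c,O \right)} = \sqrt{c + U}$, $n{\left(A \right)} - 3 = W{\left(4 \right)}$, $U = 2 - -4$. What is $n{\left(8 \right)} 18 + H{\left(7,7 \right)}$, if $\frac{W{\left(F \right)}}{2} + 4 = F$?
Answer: $54 + \sqrt{13} \approx 57.606$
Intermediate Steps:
$U = 6$ ($U = 2 + 4 = 6$)
$W{\left(F \right)} = -8 + 2 F$
$n{\left(A \right)} = 3$ ($n{\left(A \right)} = 3 + \left(-8 + 2 \cdot 4\right) = 3 + \left(-8 + 8\right) = 3 + 0 = 3$)
$H{\left(c,O \right)} = \sqrt{6 + c}$ ($H{\left(c,O \right)} = \sqrt{c + 6} = \sqrt{6 + c}$)
$n{\left(8 \right)} 18 + H{\left(7,7 \right)} = 3 \cdot 18 + \sqrt{6 + 7} = 54 + \sqrt{13}$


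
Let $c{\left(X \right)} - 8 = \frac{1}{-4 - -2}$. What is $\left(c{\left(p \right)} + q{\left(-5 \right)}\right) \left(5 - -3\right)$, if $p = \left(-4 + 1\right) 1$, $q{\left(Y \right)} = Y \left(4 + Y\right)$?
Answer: $100$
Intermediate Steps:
$p = -3$ ($p = \left(-3\right) 1 = -3$)
$c{\left(X \right)} = \frac{15}{2}$ ($c{\left(X \right)} = 8 + \frac{1}{-4 - -2} = 8 + \frac{1}{-4 + 2} = 8 + \frac{1}{-2} = 8 - \frac{1}{2} = \frac{15}{2}$)
$\left(c{\left(p \right)} + q{\left(-5 \right)}\right) \left(5 - -3\right) = \left(\frac{15}{2} - 5 \left(4 - 5\right)\right) \left(5 - -3\right) = \left(\frac{15}{2} - -5\right) \left(5 + 3\right) = \left(\frac{15}{2} + 5\right) 8 = \frac{25}{2} \cdot 8 = 100$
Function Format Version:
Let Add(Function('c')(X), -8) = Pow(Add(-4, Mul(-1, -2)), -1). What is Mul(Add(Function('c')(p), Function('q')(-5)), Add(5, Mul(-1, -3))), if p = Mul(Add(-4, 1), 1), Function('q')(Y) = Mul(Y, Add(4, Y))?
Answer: 100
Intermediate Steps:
p = -3 (p = Mul(-3, 1) = -3)
Function('c')(X) = Rational(15, 2) (Function('c')(X) = Add(8, Pow(Add(-4, Mul(-1, -2)), -1)) = Add(8, Pow(Add(-4, 2), -1)) = Add(8, Pow(-2, -1)) = Add(8, Rational(-1, 2)) = Rational(15, 2))
Mul(Add(Function('c')(p), Function('q')(-5)), Add(5, Mul(-1, -3))) = Mul(Add(Rational(15, 2), Mul(-5, Add(4, -5))), Add(5, Mul(-1, -3))) = Mul(Add(Rational(15, 2), Mul(-5, -1)), Add(5, 3)) = Mul(Add(Rational(15, 2), 5), 8) = Mul(Rational(25, 2), 8) = 100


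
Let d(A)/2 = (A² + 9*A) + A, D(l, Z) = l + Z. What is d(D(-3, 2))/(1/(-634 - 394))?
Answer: 18504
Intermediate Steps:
D(l, Z) = Z + l
d(A) = 2*A² + 20*A (d(A) = 2*((A² + 9*A) + A) = 2*(A² + 10*A) = 2*A² + 20*A)
d(D(-3, 2))/(1/(-634 - 394)) = (2*(2 - 3)*(10 + (2 - 3)))/(1/(-634 - 394)) = (2*(-1)*(10 - 1))/(1/(-1028)) = (2*(-1)*9)/(-1/1028) = -18*(-1028) = 18504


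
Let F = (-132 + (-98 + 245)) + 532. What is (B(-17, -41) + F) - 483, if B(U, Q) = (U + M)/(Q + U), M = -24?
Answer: 3753/58 ≈ 64.707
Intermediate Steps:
F = 547 (F = (-132 + 147) + 532 = 15 + 532 = 547)
B(U, Q) = (-24 + U)/(Q + U) (B(U, Q) = (U - 24)/(Q + U) = (-24 + U)/(Q + U))
(B(-17, -41) + F) - 483 = ((-24 - 17)/(-41 - 17) + 547) - 483 = (-41/(-58) + 547) - 483 = (-1/58*(-41) + 547) - 483 = (41/58 + 547) - 483 = 31767/58 - 483 = 3753/58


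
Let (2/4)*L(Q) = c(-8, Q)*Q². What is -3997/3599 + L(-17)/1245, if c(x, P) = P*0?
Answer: -3997/3599 ≈ -1.1106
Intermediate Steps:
c(x, P) = 0
L(Q) = 0 (L(Q) = 2*(0*Q²) = 2*0 = 0)
-3997/3599 + L(-17)/1245 = -3997/3599 + 0/1245 = -3997*1/3599 + 0*(1/1245) = -3997/3599 + 0 = -3997/3599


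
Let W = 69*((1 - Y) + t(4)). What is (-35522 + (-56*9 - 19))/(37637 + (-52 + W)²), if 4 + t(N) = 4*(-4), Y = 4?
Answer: -4005/302662 ≈ -0.013233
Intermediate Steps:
t(N) = -20 (t(N) = -4 + 4*(-4) = -4 - 16 = -20)
W = -1587 (W = 69*((1 - 1*4) - 20) = 69*((1 - 4) - 20) = 69*(-3 - 20) = 69*(-23) = -1587)
(-35522 + (-56*9 - 19))/(37637 + (-52 + W)²) = (-35522 + (-56*9 - 19))/(37637 + (-52 - 1587)²) = (-35522 + (-504 - 19))/(37637 + (-1639)²) = (-35522 - 523)/(37637 + 2686321) = -36045/2723958 = -36045*1/2723958 = -4005/302662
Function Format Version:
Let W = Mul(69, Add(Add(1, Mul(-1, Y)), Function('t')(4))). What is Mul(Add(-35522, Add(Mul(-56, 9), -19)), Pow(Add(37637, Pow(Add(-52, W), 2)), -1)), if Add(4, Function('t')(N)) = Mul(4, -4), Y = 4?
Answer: Rational(-4005, 302662) ≈ -0.013233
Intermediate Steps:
Function('t')(N) = -20 (Function('t')(N) = Add(-4, Mul(4, -4)) = Add(-4, -16) = -20)
W = -1587 (W = Mul(69, Add(Add(1, Mul(-1, 4)), -20)) = Mul(69, Add(Add(1, -4), -20)) = Mul(69, Add(-3, -20)) = Mul(69, -23) = -1587)
Mul(Add(-35522, Add(Mul(-56, 9), -19)), Pow(Add(37637, Pow(Add(-52, W), 2)), -1)) = Mul(Add(-35522, Add(Mul(-56, 9), -19)), Pow(Add(37637, Pow(Add(-52, -1587), 2)), -1)) = Mul(Add(-35522, Add(-504, -19)), Pow(Add(37637, Pow(-1639, 2)), -1)) = Mul(Add(-35522, -523), Pow(Add(37637, 2686321), -1)) = Mul(-36045, Pow(2723958, -1)) = Mul(-36045, Rational(1, 2723958)) = Rational(-4005, 302662)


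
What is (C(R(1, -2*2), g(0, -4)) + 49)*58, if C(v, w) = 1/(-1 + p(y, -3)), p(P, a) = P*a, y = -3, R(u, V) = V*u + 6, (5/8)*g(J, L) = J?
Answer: 11397/4 ≈ 2849.3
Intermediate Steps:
g(J, L) = 8*J/5
R(u, V) = 6 + V*u
C(v, w) = ⅛ (C(v, w) = 1/(-1 - 3*(-3)) = 1/(-1 + 9) = 1/8 = ⅛)
(C(R(1, -2*2), g(0, -4)) + 49)*58 = (⅛ + 49)*58 = (393/8)*58 = 11397/4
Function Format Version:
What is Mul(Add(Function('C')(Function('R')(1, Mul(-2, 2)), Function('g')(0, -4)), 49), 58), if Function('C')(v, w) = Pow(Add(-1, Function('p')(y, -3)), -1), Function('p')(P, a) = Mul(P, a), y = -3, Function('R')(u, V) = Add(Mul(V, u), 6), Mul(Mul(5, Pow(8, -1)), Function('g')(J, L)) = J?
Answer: Rational(11397, 4) ≈ 2849.3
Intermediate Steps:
Function('g')(J, L) = Mul(Rational(8, 5), J)
Function('R')(u, V) = Add(6, Mul(V, u))
Function('C')(v, w) = Rational(1, 8) (Function('C')(v, w) = Pow(Add(-1, Mul(-3, -3)), -1) = Pow(Add(-1, 9), -1) = Pow(8, -1) = Rational(1, 8))
Mul(Add(Function('C')(Function('R')(1, Mul(-2, 2)), Function('g')(0, -4)), 49), 58) = Mul(Add(Rational(1, 8), 49), 58) = Mul(Rational(393, 8), 58) = Rational(11397, 4)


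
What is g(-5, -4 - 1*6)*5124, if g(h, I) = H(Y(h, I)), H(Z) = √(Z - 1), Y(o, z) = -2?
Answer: 5124*I*√3 ≈ 8875.0*I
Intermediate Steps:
H(Z) = √(-1 + Z)
g(h, I) = I*√3 (g(h, I) = √(-1 - 2) = √(-3) = I*√3)
g(-5, -4 - 1*6)*5124 = (I*√3)*5124 = 5124*I*√3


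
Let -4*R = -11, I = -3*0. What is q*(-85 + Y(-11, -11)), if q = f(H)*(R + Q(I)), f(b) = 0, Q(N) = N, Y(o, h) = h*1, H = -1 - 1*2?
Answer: 0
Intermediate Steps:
H = -3 (H = -1 - 2 = -3)
I = 0
Y(o, h) = h
R = 11/4 (R = -¼*(-11) = 11/4 ≈ 2.7500)
q = 0 (q = 0*(11/4 + 0) = 0*(11/4) = 0)
q*(-85 + Y(-11, -11)) = 0*(-85 - 11) = 0*(-96) = 0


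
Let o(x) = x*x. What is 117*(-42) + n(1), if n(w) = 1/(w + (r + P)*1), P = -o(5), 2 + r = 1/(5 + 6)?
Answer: -1400501/285 ≈ -4914.0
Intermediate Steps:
r = -21/11 (r = -2 + 1/(5 + 6) = -2 + 1/11 = -21/11 ≈ -1.9091)
o(x) = x²
P = -25 (P = -1*5² = -1*25 = -25)
n(w) = 1/(-296/11 + w) (n(w) = 1/(w + (-21/11 - 25)*1) = 1/(w - 296/11*1) = 1/(w - 296/11) = 1/(-296/11 + w))
117*(-42) + n(1) = 117*(-42) + 11/(-296 + 11*1) = -4914 + 11/(-296 + 11) = -4914 + 11/(-285) = -4914 + 11*(-1/285) = -4914 - 11/285 = -1400501/285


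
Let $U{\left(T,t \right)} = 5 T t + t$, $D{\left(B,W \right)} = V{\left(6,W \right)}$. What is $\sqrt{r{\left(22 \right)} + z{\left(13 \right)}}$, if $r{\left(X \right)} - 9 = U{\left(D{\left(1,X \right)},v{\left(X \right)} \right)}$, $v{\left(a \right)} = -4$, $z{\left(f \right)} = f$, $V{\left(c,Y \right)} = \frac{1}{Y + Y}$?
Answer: $\frac{\sqrt{2123}}{11} \approx 4.1887$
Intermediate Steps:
$V{\left(c,Y \right)} = \frac{1}{2 Y}$
$D{\left(B,W \right)} = \frac{1}{2 W}$
$U{\left(T,t \right)} = t + 5 T t$ ($U{\left(T,t \right)} = 5 T t + t = t + 5 T t$)
$r{\left(X \right)} = 5 - \frac{10}{X}$ ($r{\left(X \right)} = 9 - 4 \left(1 + 5 \frac{1}{2 X}\right) = 9 - 4 \left(1 + \frac{5}{2 X}\right) = 9 - \left(4 + \frac{10}{X}\right) = 5 - \frac{10}{X}$)
$\sqrt{r{\left(22 \right)} + z{\left(13 \right)}} = \sqrt{\left(5 - \frac{10}{22}\right) + 13} = \sqrt{\left(5 - \frac{5}{11}\right) + 13} = \sqrt{\frac{50}{11} + 13} = \sqrt{\frac{193}{11}} = \frac{\sqrt{2123}}{11}$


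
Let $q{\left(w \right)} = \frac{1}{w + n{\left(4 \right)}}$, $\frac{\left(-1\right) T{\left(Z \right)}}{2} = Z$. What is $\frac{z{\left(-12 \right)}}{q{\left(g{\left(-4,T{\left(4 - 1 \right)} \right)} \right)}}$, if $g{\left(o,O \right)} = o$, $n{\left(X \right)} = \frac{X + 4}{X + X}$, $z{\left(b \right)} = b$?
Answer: $36$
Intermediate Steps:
$T{\left(Z \right)} = - 2 Z$
$n{\left(X \right)} = \frac{4 + X}{2 X}$
$q{\left(w \right)} = \frac{1}{1 + w}$ ($q{\left(w \right)} = \frac{1}{w + \frac{4 + 4}{2 \cdot 4}} = \frac{1}{w + \frac{1}{2} \cdot \frac{1}{4} \cdot 8} = \frac{1}{w + 1} = \frac{1}{1 + w}$)
$\frac{z{\left(-12 \right)}}{q{\left(g{\left(-4,T{\left(4 - 1 \right)} \right)} \right)}} = - \frac{12}{\frac{1}{1 - 4}} = - \frac{12}{\frac{1}{-3}} = - \frac{12}{- \frac{1}{3}} = \left(-12\right) \left(-3\right) = 36$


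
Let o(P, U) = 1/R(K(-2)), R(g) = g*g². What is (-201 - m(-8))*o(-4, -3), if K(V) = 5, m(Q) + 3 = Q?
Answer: -38/25 ≈ -1.5200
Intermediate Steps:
m(Q) = -3 + Q
R(g) = g³
o(P, U) = 1/125 (o(P, U) = 1/(5³) = 1/125)
(-201 - m(-8))*o(-4, -3) = (-201 - (-3 - 8))*(1/125) = (-201 - 1*(-11))*(1/125) = (-201 + 11)*(1/125) = -190*1/125 = -38/25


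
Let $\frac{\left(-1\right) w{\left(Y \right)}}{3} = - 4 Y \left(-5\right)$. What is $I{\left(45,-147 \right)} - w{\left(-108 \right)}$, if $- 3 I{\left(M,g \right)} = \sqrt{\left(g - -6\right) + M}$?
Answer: $-6480 - \frac{4 i \sqrt{6}}{3} \approx -6480.0 - 3.266 i$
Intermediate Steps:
$I{\left(M,g \right)} = - \frac{\sqrt{6 + M + g}}{3}$ ($I{\left(M,g \right)} = - \frac{\sqrt{\left(g - -6\right) + M}}{3} = - \frac{\sqrt{\left(g + 6\right) + M}}{3} = - \frac{\sqrt{\left(6 + g\right) + M}}{3} = - \frac{\sqrt{6 + M + g}}{3}$)
$w{\left(Y \right)} = - 60 Y$ ($w{\left(Y \right)} = - 3 - 4 Y \left(-5\right) = - 3 \cdot 20 Y = - 60 Y$)
$I{\left(45,-147 \right)} - w{\left(-108 \right)} = - \frac{\sqrt{6 + 45 - 147}}{3} - \left(-60\right) \left(-108\right) = - \frac{\sqrt{-96}}{3} - 6480 = - \frac{4 i \sqrt{6}}{3} - 6480 = -6480 - \frac{4 i \sqrt{6}}{3}$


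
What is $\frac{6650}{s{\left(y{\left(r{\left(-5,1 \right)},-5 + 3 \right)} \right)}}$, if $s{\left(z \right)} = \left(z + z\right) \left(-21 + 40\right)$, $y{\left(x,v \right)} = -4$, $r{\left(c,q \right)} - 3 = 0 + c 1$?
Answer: $- \frac{175}{4} \approx -43.75$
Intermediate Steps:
$r{\left(c,q \right)} = 3 + c$ ($r{\left(c,q \right)} = 3 + \left(0 + c 1\right) = 3 + \left(0 + c\right) = 3 + c$)
$s{\left(z \right)} = 38 z$ ($s{\left(z \right)} = 2 z 19 = 38 z$)
$\frac{6650}{s{\left(y{\left(r{\left(-5,1 \right)},-5 + 3 \right)} \right)}} = \frac{6650}{38 \left(-4\right)} = \frac{6650}{-152} = 6650 \left(- \frac{1}{152}\right) = - \frac{175}{4}$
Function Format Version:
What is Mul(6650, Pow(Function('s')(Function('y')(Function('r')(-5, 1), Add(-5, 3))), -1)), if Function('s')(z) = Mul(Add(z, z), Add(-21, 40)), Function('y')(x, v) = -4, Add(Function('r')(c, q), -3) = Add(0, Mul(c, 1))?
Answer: Rational(-175, 4) ≈ -43.750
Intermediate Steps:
Function('r')(c, q) = Add(3, c) (Function('r')(c, q) = Add(3, Add(0, Mul(c, 1))) = Add(3, Add(0, c)) = Add(3, c))
Function('s')(z) = Mul(38, z) (Function('s')(z) = Mul(Mul(2, z), 19) = Mul(38, z))
Mul(6650, Pow(Function('s')(Function('y')(Function('r')(-5, 1), Add(-5, 3))), -1)) = Mul(6650, Pow(Mul(38, -4), -1)) = Mul(6650, Pow(-152, -1)) = Mul(6650, Rational(-1, 152)) = Rational(-175, 4)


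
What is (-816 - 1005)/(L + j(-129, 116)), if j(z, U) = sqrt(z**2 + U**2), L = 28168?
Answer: -17097976/264468709 + 607*sqrt(30097)/264468709 ≈ -0.064252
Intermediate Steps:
j(z, U) = sqrt(U**2 + z**2)
(-816 - 1005)/(L + j(-129, 116)) = (-816 - 1005)/(28168 + sqrt(116**2 + (-129)**2)) = -1821/(28168 + sqrt(13456 + 16641)) = -1821/(28168 + sqrt(30097))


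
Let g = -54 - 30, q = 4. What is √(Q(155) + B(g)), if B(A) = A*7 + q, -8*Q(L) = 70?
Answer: I*√2371/2 ≈ 24.346*I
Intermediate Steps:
Q(L) = -35/4 (Q(L) = -⅛*70 = -35/4)
g = -84
B(A) = 4 + 7*A (B(A) = A*7 + 4 = 7*A + 4 = 4 + 7*A)
√(Q(155) + B(g)) = √(-35/4 + (4 + 7*(-84))) = √(-35/4 + (4 - 588)) = √(-35/4 - 584) = √(-2371/4) = I*√2371/2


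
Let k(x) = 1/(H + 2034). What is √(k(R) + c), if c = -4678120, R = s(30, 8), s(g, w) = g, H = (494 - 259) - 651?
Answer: I*√12246962621262/1618 ≈ 2162.9*I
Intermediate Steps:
H = -416 (H = 235 - 651 = -416)
R = 30
k(x) = 1/1618 (k(x) = 1/(-416 + 2034) = 1/1618)
√(k(R) + c) = √(1/1618 - 4678120) = √(-7569198159/1618) = I*√12246962621262/1618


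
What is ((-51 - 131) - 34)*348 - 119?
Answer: -75287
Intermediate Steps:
((-51 - 131) - 34)*348 - 119 = (-182 - 34)*348 - 119 = -216*348 - 119 = -75168 - 119 = -75287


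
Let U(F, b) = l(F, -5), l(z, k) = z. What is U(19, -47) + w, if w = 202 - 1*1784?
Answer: -1563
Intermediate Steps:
U(F, b) = F
w = -1582 (w = 202 - 1784 = -1582)
U(19, -47) + w = 19 - 1582 = -1563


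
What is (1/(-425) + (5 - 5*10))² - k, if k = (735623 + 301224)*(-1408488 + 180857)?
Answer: 229911334817724501/180625 ≈ 1.2729e+12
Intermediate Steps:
k = -1272865519457 (k = 1036847*(-1227631) = -1272865519457)
(1/(-425) + (5 - 5*10))² - k = (1/(-425) + (5 - 5*10))² - 1*(-1272865519457) = (-1/425 + (5 - 50))² + 1272865519457 = (-1/425 - 45)² + 1272865519457 = (-19126/425)² + 1272865519457 = 365803876/180625 + 1272865519457 = 229911334817724501/180625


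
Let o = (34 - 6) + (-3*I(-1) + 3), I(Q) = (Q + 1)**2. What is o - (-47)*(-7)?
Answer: -298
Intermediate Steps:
I(Q) = (1 + Q)**2
o = 31 (o = (34 - 6) + (-3*(1 - 1)**2 + 3) = 28 + (-3*0**2 + 3) = 28 + (-3*0 + 3) = 28 + (0 + 3) = 28 + 3 = 31)
o - (-47)*(-7) = 31 - (-47)*(-7) = 31 - 47*7 = 31 - 329 = -298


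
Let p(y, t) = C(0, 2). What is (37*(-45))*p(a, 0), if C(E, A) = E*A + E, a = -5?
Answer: 0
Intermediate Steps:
C(E, A) = E + A*E (C(E, A) = A*E + E = E + A*E)
p(y, t) = 0 (p(y, t) = 0*(1 + 2) = 0*3 = 0)
(37*(-45))*p(a, 0) = (37*(-45))*0 = -1665*0 = 0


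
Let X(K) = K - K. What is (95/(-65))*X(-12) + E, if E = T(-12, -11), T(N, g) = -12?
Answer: -12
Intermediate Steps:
E = -12
X(K) = 0
(95/(-65))*X(-12) + E = (95/(-65))*0 - 12 = (95*(-1/65))*0 - 12 = -19/13*0 - 12 = 0 - 12 = -12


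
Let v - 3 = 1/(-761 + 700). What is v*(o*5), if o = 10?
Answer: 9100/61 ≈ 149.18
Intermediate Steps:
v = 182/61 (v = 3 + 1/(-761 + 700) = 3 + 1/(-61) = 3 - 1/61 = 182/61 ≈ 2.9836)
v*(o*5) = 182*(10*5)/61 = (182/61)*50 = 9100/61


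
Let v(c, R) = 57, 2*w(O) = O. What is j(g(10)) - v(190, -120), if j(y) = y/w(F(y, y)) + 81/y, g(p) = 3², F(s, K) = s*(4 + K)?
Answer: -622/13 ≈ -47.846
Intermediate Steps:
w(O) = O/2
g(p) = 9
j(y) = 2/(4 + y) + 81/y (j(y) = y/(((y*(4 + y))/2)) + 81/y = y/((y*(4 + y)/2)) + 81/y = y*(2/(y*(4 + y))) + 81/y = 2/(4 + y) + 81/y)
j(g(10)) - v(190, -120) = (324 + 83*9)/(9*(4 + 9)) - 1*57 = (⅑)*(324 + 747)/13 - 57 = (⅑)*(1/13)*1071 - 57 = 119/13 - 57 = -622/13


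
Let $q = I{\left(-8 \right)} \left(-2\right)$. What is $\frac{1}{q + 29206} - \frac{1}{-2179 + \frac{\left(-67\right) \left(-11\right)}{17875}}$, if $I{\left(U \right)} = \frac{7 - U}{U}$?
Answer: $\frac{204026607}{413704465912} \approx 0.00049317$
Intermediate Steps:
$I{\left(U \right)} = \frac{7 - U}{U}$
$q = \frac{15}{4}$ ($q = \frac{7 - -8}{-8} \left(-2\right) = - \frac{7 + 8}{8} \left(-2\right) = \left(- \frac{1}{8}\right) 15 \left(-2\right) = \left(- \frac{15}{8}\right) \left(-2\right) = \frac{15}{4} \approx 3.75$)
$\frac{1}{q + 29206} - \frac{1}{-2179 + \frac{\left(-67\right) \left(-11\right)}{17875}} = \frac{1}{\frac{15}{4} + 29206} - \frac{1}{-2179 + \frac{\left(-67\right) \left(-11\right)}{17875}} = \frac{1}{\frac{116839}{4}} - \frac{1}{-2179 + 737 \cdot \frac{1}{17875}} = \frac{4}{116839} - \frac{1}{-2179 + \frac{67}{1625}} = \frac{4}{116839} - \frac{1}{- \frac{3540808}{1625}} = \frac{4}{116839} - - \frac{1625}{3540808} = \frac{4}{116839} + \frac{1625}{3540808} = \frac{204026607}{413704465912}$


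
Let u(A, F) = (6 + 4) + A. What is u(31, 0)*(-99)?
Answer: -4059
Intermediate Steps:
u(A, F) = 10 + A
u(31, 0)*(-99) = (10 + 31)*(-99) = 41*(-99) = -4059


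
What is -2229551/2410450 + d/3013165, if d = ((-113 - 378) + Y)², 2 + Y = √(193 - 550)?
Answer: -72153036559/85448042050 - 58*I*√357/177245 ≈ -0.84441 - 0.0061828*I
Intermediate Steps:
Y = -2 + I*√357 (Y = -2 + √(193 - 550) = -2 + √(-357) = -2 + I*√357 ≈ -2.0 + 18.894*I)
d = (-493 + I*√357)² (d = ((-113 - 378) + (-2 + I*√357))² = (-491 + (-2 + I*√357))² = (-493 + I*√357)² ≈ 2.4269e+5 - 18630.0*I)
-2229551/2410450 + d/3013165 = -2229551/2410450 + (493 - I*√357)²/3013165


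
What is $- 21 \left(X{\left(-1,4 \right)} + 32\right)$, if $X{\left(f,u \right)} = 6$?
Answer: $-798$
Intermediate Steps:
$- 21 \left(X{\left(-1,4 \right)} + 32\right) = - 21 \left(6 + 32\right) = \left(-21\right) 38 = -798$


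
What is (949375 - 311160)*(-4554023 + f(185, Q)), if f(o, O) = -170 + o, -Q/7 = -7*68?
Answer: -2906436215720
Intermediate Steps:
Q = 3332 (Q = -(-49)*68 = -7*(-476) = 3332)
(949375 - 311160)*(-4554023 + f(185, Q)) = (949375 - 311160)*(-4554023 + (-170 + 185)) = 638215*(-4554023 + 15) = 638215*(-4554008) = -2906436215720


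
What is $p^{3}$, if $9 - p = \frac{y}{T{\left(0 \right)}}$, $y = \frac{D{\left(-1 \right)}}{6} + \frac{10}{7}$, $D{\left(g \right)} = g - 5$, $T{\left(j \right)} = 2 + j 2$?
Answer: $\frac{1860867}{2744} \approx 678.16$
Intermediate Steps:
$T{\left(j \right)} = 2 + 2 j$
$D{\left(g \right)} = -5 + g$
$y = \frac{3}{7}$ ($y = \frac{-5 - 1}{6} + \frac{10}{7} = \left(-6\right) \frac{1}{6} + 10 \cdot \frac{1}{7} = -1 + \frac{10}{7} = \frac{3}{7} \approx 0.42857$)
$p = \frac{123}{14}$ ($p = 9 - \frac{3}{7 \left(2 + 2 \cdot 0\right)} = 9 - \frac{3}{7 \left(2 + 0\right)} = 9 - \frac{3}{7 \cdot 2} = 9 - \frac{3}{7} \cdot \frac{1}{2} = 9 - \frac{3}{14} = \frac{123}{14} \approx 8.7857$)
$p^{3} = \left(\frac{123}{14}\right)^{3} = \frac{1860867}{2744}$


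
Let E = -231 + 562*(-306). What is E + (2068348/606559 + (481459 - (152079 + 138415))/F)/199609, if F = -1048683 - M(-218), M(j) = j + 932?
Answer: -7293104672604206978000/42351786399128369 ≈ -1.7220e+5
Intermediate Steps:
M(j) = 932 + j
E = -172203 (E = -231 - 171972 = -172203)
F = -1049397 (F = -1048683 - (932 - 218) = -1048683 - 1*714 = -1048683 - 714 = -1049397)
E + (2068348/606559 + (481459 - (152079 + 138415))/F)/199609 = -172203 + (2068348/606559 + (481459 - (152079 + 138415))/(-1049397))/199609 = -172203 + (2068348*(1/606559) + (481459 - 1*290494)*(-1/1049397))*(1/199609) = -172203 + (2068348/606559 + (481459 - 290494)*(-1/1049397))*(1/199609) = -172203 + (2068348/606559 + 190965*(-1/1049397))*(1/199609) = -172203 + (2068348/606559 - 63655/349799)*(1/199609) = -172203 + (684895548907/212173731641)*(1/199609) = -172203 + 684895548907/42351786399128369 = -7293104672604206978000/42351786399128369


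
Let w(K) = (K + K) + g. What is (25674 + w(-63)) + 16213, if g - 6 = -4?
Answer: 41763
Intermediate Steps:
g = 2 (g = 6 - 4 = 2)
w(K) = 2 + 2*K (w(K) = (K + K) + 2 = 2*K + 2 = 2 + 2*K)
(25674 + w(-63)) + 16213 = (25674 + (2 + 2*(-63))) + 16213 = (25674 + (2 - 126)) + 16213 = (25674 - 124) + 16213 = 25550 + 16213 = 41763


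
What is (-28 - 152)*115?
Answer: -20700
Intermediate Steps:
(-28 - 152)*115 = -180*115 = -20700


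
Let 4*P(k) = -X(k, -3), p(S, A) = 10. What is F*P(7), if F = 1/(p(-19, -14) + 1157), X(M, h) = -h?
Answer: -1/1556 ≈ -0.00064267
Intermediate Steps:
P(k) = -¾ (P(k) = (-(-1)*(-3))/4 = (-1*3)/4 = (¼)*(-3) = -¾)
F = 1/1167 (F = 1/(10 + 1157) = 1/1167 ≈ 0.00085690)
F*P(7) = (1/1167)*(-¾) = -1/1556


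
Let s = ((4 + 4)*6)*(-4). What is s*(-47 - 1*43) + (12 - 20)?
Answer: 17272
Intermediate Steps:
s = -192 (s = (8*6)*(-4) = 48*(-4) = -192)
s*(-47 - 1*43) + (12 - 20) = -192*(-47 - 1*43) + (12 - 20) = -192*(-47 - 43) - 8 = -192*(-90) - 8 = 17280 - 8 = 17272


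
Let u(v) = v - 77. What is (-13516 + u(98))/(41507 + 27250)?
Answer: -13495/68757 ≈ -0.19627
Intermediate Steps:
u(v) = -77 + v
(-13516 + u(98))/(41507 + 27250) = (-13516 + (-77 + 98))/(41507 + 27250) = (-13516 + 21)/68757 = -13495*1/68757 = -13495/68757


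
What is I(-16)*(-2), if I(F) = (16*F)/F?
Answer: -32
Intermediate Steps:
I(F) = 16
I(-16)*(-2) = 16*(-2) = -32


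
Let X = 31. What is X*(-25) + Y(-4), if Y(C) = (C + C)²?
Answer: -711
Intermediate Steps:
Y(C) = 4*C² (Y(C) = (2*C)² = 4*C²)
X*(-25) + Y(-4) = 31*(-25) + 4*(-4)² = -775 + 4*16 = -775 + 64 = -711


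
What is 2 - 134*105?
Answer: -14068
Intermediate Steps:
2 - 134*105 = 2 - 14070 = -14068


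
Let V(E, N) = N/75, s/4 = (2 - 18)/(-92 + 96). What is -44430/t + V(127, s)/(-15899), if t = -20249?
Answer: 52979766734/24145413825 ≈ 2.1942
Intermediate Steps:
s = -16 (s = 4*((2 - 18)/(-92 + 96)) = 4*(-16/4) = 4*(-16*1/4) = 4*(-4) = -16)
V(E, N) = N/75 (V(E, N) = N*(1/75) = N/75)
-44430/t + V(127, s)/(-15899) = -44430/(-20249) + ((1/75)*(-16))/(-15899) = -44430*(-1/20249) - 16/75*(-1/15899) = 44430/20249 + 16/1192425 = 52979766734/24145413825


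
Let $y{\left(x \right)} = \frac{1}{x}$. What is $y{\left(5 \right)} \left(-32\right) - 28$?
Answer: $- \frac{172}{5} \approx -34.4$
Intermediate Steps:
$y{\left(5 \right)} \left(-32\right) - 28 = \frac{1}{5} \left(-32\right) - 28 = - \frac{32}{5} - 28 = - \frac{172}{5}$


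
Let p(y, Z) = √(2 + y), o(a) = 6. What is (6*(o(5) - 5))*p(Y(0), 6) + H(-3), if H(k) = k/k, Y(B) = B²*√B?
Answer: 1 + 6*√2 ≈ 9.4853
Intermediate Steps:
Y(B) = B^(5/2)
H(k) = 1
(6*(o(5) - 5))*p(Y(0), 6) + H(-3) = (6*(6 - 5))*√(2 + 0^(5/2)) + 1 = (6*1)*√(2 + 0) + 1 = 6*√2 + 1 = 1 + 6*√2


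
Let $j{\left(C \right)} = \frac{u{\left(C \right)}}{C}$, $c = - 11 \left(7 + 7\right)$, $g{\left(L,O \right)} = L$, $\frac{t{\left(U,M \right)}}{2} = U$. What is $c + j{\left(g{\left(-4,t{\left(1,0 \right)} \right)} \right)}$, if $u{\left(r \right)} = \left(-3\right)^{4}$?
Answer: $- \frac{697}{4} \approx -174.25$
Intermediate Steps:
$u{\left(r \right)} = 81$
$t{\left(U,M \right)} = 2 U$
$c = -154$ ($c = \left(-11\right) 14 = -154$)
$j{\left(C \right)} = \frac{81}{C}$
$c + j{\left(g{\left(-4,t{\left(1,0 \right)} \right)} \right)} = -154 + \frac{81}{-4} = -154 + 81 \left(- \frac{1}{4}\right) = -154 - \frac{81}{4} = - \frac{697}{4}$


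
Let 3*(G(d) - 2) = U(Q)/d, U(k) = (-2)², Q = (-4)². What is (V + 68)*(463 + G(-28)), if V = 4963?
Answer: 16374228/7 ≈ 2.3392e+6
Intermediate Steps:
Q = 16
U(k) = 4
G(d) = 2 + 4/(3*d) (G(d) = 2 + (4/d)/3 = 2 + 4/(3*d))
(V + 68)*(463 + G(-28)) = (4963 + 68)*(463 + (2 + (4/3)/(-28))) = 5031*(463 + (2 + (4/3)*(-1/28))) = 5031*(463 + (2 - 1/21)) = 5031*(463 + 41/21) = 5031*(9764/21) = 16374228/7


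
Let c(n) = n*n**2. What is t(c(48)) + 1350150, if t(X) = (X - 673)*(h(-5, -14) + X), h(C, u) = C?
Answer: 12156962603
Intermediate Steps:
c(n) = n**3
t(X) = (-673 + X)*(-5 + X) (t(X) = (X - 673)*(-5 + X) = (-673 + X)*(-5 + X))
t(c(48)) + 1350150 = (3365 + (48**3)**2 - 678*48**3) + 1350150 = (3365 + 110592**2 - 678*110592) + 1350150 = (3365 + 12230590464 - 74981376) + 1350150 = 12155612453 + 1350150 = 12156962603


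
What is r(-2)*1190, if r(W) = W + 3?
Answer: 1190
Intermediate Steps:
r(W) = 3 + W
r(-2)*1190 = (3 - 2)*1190 = 1*1190 = 1190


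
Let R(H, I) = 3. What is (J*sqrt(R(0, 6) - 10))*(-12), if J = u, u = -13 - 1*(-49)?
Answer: -432*I*sqrt(7) ≈ -1143.0*I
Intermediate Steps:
u = 36 (u = -13 + 49 = 36)
J = 36
(J*sqrt(R(0, 6) - 10))*(-12) = (36*sqrt(3 - 10))*(-12) = (36*sqrt(-7))*(-12) = (36*(I*sqrt(7)))*(-12) = (36*I*sqrt(7))*(-12) = -432*I*sqrt(7)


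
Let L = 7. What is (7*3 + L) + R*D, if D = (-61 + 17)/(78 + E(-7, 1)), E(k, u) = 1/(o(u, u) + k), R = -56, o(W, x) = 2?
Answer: 23212/389 ≈ 59.671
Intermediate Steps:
E(k, u) = 1/(2 + k)
D = -220/389 (D = (-61 + 17)/(78 + 1/(2 - 7)) = -44/(78 + 1/(-5)) = -44/(78 - 1/5) = -44/389/5 = -44*5/389 = -220/389 ≈ -0.56555)
(7*3 + L) + R*D = (7*3 + 7) - 56*(-220/389) = (21 + 7) + 12320/389 = 28 + 12320/389 = 23212/389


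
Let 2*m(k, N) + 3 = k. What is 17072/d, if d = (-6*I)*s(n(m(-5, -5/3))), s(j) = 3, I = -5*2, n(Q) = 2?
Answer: 4268/45 ≈ 94.844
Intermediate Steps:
m(k, N) = -3/2 + k/2
I = -10
d = 180 (d = -6*(-10)*3 = 60*3 = 180)
17072/d = 17072/180 = 17072*(1/180) = 4268/45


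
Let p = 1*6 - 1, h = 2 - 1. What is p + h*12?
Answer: 17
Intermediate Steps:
h = 1
p = 5 (p = 6 - 1 = 5)
p + h*12 = 5 + 1*12 = 5 + 12 = 17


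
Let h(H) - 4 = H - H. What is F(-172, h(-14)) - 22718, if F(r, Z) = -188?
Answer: -22906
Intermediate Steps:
h(H) = 4 (h(H) = 4 + (H - H) = 4 + 0 = 4)
F(-172, h(-14)) - 22718 = -188 - 22718 = -22906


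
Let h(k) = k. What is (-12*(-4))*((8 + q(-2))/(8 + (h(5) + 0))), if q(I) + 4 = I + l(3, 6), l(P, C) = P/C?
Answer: 120/13 ≈ 9.2308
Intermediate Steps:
q(I) = -7/2 + I (q(I) = -4 + (I + 3/6) = -4 + (I + 3*(⅙)) = -4 + (I + ½) = -4 + (½ + I) = -7/2 + I)
(-12*(-4))*((8 + q(-2))/(8 + (h(5) + 0))) = (-12*(-4))*((8 + (-7/2 - 2))/(8 + (5 + 0))) = 48*((8 - 11/2)/(8 + 5)) = 48*((5/2)/13) = 48*((5/2)*(1/13)) = 48*(5/26) = 120/13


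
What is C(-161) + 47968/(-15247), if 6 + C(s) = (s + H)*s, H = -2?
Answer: 399987571/15247 ≈ 26234.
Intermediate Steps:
C(s) = -6 + s*(-2 + s) (C(s) = -6 + (s - 2)*s = -6 + (-2 + s)*s = -6 + s*(-2 + s))
C(-161) + 47968/(-15247) = (-6 + (-161)² - 2*(-161)) + 47968/(-15247) = (-6 + 25921 + 322) + 47968*(-1/15247) = 26237 - 47968/15247 = 399987571/15247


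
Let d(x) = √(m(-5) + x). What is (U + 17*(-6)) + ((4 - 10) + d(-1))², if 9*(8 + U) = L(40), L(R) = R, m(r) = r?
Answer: -680/9 - 12*I*√6 ≈ -75.556 - 29.394*I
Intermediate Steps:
d(x) = √(-5 + x)
U = -32/9 (U = -8 + (⅑)*40 = -8 + 40/9 = -32/9 ≈ -3.5556)
(U + 17*(-6)) + ((4 - 10) + d(-1))² = (-32/9 + 17*(-6)) + ((4 - 10) + √(-5 - 1))² = (-32/9 - 102) + (-6 + √(-6))² = -950/9 + (-6 + I*√6)²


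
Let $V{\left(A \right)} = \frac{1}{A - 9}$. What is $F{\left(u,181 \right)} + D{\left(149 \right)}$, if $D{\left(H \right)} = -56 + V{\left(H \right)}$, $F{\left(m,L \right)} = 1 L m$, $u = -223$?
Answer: $- \frac{5658659}{140} \approx -40419.0$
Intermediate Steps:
$F{\left(m,L \right)} = L m$
$V{\left(A \right)} = \frac{1}{-9 + A}$
$D{\left(H \right)} = -56 + \frac{1}{-9 + H}$
$F{\left(u,181 \right)} + D{\left(149 \right)} = 181 \left(-223\right) + \frac{505 - 8344}{-9 + 149} = -40363 + \frac{505 - 8344}{140} = -40363 + \frac{1}{140} \left(-7839\right) = -40363 - \frac{7839}{140} = - \frac{5658659}{140}$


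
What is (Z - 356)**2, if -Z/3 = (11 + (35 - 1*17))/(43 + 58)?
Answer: 1299097849/10201 ≈ 1.2735e+5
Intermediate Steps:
Z = -87/101 (Z = -3*(11 + (35 - 1*17))/(43 + 58) = -3*(11 + (35 - 17))/101 = -3*(11 + 18)/101 = -87/101 ≈ -0.86139)
(Z - 356)**2 = (-87/101 - 356)**2 = (-36043/101)**2 = 1299097849/10201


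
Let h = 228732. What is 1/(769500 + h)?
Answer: 1/998232 ≈ 1.0018e-6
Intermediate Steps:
1/(769500 + h) = 1/(769500 + 228732) = 1/998232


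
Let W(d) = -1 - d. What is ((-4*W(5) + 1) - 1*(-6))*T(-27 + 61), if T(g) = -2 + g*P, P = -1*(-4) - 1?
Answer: 3100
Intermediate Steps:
P = 3 (P = 4 - 1 = 3)
T(g) = -2 + 3*g (T(g) = -2 + g*3 = -2 + 3*g)
((-4*W(5) + 1) - 1*(-6))*T(-27 + 61) = ((-4*(-1 - 1*5) + 1) - 1*(-6))*(-2 + 3*(-27 + 61)) = ((-4*(-1 - 5) + 1) + 6)*(-2 + 3*34) = ((-4*(-6) + 1) + 6)*(-2 + 102) = ((24 + 1) + 6)*100 = (25 + 6)*100 = 31*100 = 3100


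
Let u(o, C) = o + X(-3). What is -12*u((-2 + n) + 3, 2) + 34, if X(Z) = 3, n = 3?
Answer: -50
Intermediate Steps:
u(o, C) = 3 + o (u(o, C) = o + 3 = 3 + o)
-12*u((-2 + n) + 3, 2) + 34 = -12*(3 + ((-2 + 3) + 3)) + 34 = -12*(3 + (1 + 3)) + 34 = -12*(3 + 4) + 34 = -12*7 + 34 = -84 + 34 = -50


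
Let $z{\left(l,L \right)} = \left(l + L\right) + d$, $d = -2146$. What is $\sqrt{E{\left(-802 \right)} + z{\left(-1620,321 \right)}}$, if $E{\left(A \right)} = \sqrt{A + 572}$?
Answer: $\sqrt{-3445 + i \sqrt{230}} \approx 0.1292 + 58.694 i$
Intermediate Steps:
$z{\left(l,L \right)} = -2146 + L + l$ ($z{\left(l,L \right)} = \left(l + L\right) - 2146 = \left(L + l\right) - 2146 = -2146 + L + l$)
$E{\left(A \right)} = \sqrt{572 + A}$
$\sqrt{E{\left(-802 \right)} + z{\left(-1620,321 \right)}} = \sqrt{\sqrt{572 - 802} - 3445} = \sqrt{\sqrt{-230} - 3445} = \sqrt{i \sqrt{230} - 3445} = \sqrt{-3445 + i \sqrt{230}}$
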